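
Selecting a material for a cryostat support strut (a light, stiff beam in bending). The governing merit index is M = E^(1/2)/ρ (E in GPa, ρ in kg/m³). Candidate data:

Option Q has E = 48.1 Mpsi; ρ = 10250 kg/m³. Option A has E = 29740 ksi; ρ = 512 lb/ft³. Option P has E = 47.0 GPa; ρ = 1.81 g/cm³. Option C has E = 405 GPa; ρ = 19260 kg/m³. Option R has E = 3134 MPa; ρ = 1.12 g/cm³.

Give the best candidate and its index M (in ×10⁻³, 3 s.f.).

Putting every candidate on a common basis:
  option Q: E = 331.6 GPa, ρ = 10250 kg/m³
  option A: E = 205.1 GPa, ρ = 8201 kg/m³
  option P: E = 47.00 GPa, ρ = 1810 kg/m³
  option C: E = 405.0 GPa, ρ = 19260 kg/m³
  option R: E = 3.134 GPa, ρ = 1120 kg/m³
  option P: M = 3.79×10⁻³
  option Q: M = 1.78×10⁻³
  option A: M = 1.75×10⁻³
  option R: M = 1.58×10⁻³
  option C: M = 1.04×10⁻³
Option P ranks first.

option P, M = 3.79×10⁻³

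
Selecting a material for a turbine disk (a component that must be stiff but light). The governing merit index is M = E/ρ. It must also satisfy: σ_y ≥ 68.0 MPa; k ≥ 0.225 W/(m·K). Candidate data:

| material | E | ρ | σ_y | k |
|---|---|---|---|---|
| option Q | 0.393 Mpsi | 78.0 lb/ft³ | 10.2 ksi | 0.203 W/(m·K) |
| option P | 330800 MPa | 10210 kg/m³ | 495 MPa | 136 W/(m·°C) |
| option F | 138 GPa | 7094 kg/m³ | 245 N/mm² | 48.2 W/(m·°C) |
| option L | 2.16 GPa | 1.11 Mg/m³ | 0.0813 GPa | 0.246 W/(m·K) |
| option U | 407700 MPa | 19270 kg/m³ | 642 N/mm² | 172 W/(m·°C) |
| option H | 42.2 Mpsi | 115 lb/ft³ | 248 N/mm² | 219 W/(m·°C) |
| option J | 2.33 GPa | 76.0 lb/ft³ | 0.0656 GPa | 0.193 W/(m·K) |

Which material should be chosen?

Screen on constraints: σ_y ≥ 68.0 MPa; k ≥ 0.225 W/(m·K). Survivors: option P, option F, option L, option U, option H.
Putting every candidate on a common basis:
  option P: E = 330.8 GPa, ρ = 10210 kg/m³
  option F: E = 138.0 GPa, ρ = 7094 kg/m³
  option L: E = 2.160 GPa, ρ = 1110 kg/m³
  option U: E = 407.7 GPa, ρ = 19270 kg/m³
  option H: E = 291.0 GPa, ρ = 1842 kg/m³
  option H: M = 158 MN·m/kg
  option P: M = 32.4 MN·m/kg
  option U: M = 21.2 MN·m/kg
  option F: M = 19.5 MN·m/kg
  option L: M = 1.95 MN·m/kg
Highest index: option H.

option H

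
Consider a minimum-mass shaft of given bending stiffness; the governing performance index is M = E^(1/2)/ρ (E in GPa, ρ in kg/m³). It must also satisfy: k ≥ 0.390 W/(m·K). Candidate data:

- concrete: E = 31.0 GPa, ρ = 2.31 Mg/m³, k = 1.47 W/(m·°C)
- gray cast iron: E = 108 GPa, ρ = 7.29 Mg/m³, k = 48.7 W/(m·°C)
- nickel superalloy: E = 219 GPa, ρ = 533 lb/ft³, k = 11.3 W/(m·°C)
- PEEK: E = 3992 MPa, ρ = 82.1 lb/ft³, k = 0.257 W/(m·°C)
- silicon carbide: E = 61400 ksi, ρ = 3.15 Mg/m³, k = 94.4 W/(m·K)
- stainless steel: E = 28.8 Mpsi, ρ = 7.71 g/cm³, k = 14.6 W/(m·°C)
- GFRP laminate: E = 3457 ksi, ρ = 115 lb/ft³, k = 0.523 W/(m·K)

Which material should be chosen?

silicon carbide

Screen on constraints: k ≥ 0.390 W/(m·K). Survivors: concrete, gray cast iron, nickel superalloy, silicon carbide, stainless steel, GFRP laminate.
Putting every candidate on a common basis:
  concrete: E = 31.00 GPa, ρ = 2310 kg/m³
  gray cast iron: E = 108.0 GPa, ρ = 7290 kg/m³
  nickel superalloy: E = 219.0 GPa, ρ = 8538 kg/m³
  silicon carbide: E = 423.3 GPa, ρ = 3150 kg/m³
  stainless steel: E = 198.6 GPa, ρ = 7710 kg/m³
  GFRP laminate: E = 23.84 GPa, ρ = 1842 kg/m³
  silicon carbide: M = 6.53×10⁻³
  GFRP laminate: M = 2.65×10⁻³
  concrete: M = 2.41×10⁻³
  stainless steel: M = 1.83×10⁻³
  nickel superalloy: M = 1.73×10⁻³
  gray cast iron: M = 1.43×10⁻³
Silicon carbide ranks first.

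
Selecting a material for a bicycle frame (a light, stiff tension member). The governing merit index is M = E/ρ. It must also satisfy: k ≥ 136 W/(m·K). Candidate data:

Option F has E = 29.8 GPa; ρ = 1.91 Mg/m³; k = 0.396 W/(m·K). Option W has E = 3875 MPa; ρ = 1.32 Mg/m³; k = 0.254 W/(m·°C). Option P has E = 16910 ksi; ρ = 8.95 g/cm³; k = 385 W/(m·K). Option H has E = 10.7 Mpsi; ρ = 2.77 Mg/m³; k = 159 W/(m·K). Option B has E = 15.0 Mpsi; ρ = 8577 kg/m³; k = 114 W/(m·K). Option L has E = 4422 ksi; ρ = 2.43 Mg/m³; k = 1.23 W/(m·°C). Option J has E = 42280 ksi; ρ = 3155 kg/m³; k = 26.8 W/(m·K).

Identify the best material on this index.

option H

Screen on constraints: k ≥ 136 W/(m·K). Survivors: option P, option H.
Putting every candidate on a common basis:
  option P: E = 116.6 GPa, ρ = 8950 kg/m³
  option H: E = 73.77 GPa, ρ = 2770 kg/m³
  option H: M = 26.6 MN·m/kg
  option P: M = 13.0 MN·m/kg
Option H ranks first.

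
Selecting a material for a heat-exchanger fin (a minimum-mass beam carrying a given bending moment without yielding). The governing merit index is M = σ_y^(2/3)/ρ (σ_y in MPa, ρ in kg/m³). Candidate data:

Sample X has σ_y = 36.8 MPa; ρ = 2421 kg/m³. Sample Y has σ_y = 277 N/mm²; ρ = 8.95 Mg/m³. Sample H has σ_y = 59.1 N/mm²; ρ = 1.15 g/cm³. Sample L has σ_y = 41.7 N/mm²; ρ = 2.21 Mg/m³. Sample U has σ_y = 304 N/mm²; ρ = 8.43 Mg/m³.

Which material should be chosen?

In SI units:
  sample X: σ_y = 36.80 MPa, ρ = 2421 kg/m³
  sample Y: σ_y = 277.0 MPa, ρ = 8950 kg/m³
  sample H: σ_y = 59.10 MPa, ρ = 1150 kg/m³
  sample L: σ_y = 41.70 MPa, ρ = 2210 kg/m³
  sample U: σ_y = 304.0 MPa, ρ = 8430 kg/m³
  sample H: M = 13.2×10⁻³
  sample L: M = 5.44×10⁻³
  sample U: M = 5.36×10⁻³
  sample Y: M = 4.75×10⁻³
  sample X: M = 4.57×10⁻³
The maximum is for sample H.

sample H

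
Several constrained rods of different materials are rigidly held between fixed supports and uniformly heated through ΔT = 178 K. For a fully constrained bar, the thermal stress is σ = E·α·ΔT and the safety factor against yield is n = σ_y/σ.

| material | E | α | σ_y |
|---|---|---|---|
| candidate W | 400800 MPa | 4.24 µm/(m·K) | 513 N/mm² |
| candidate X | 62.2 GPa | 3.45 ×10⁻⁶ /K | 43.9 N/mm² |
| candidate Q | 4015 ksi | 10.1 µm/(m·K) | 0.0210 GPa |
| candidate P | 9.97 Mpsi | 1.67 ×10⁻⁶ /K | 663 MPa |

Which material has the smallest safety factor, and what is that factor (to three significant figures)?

candidate Q, n = 0.422

In consistent units (E in GPa, α in ×10⁻⁶/K, σ_y in MPa):
  candidate W: E = 400.8, α = 4.24, σ_y = 513.0 → σ = 302 MPa, n = 1.70
  candidate X: E = 62.20, α = 3.45, σ_y = 43.90 → σ = 38.2 MPa, n = 1.15
  candidate Q: E = 27.68, α = 10.1, σ_y = 21.00 → σ = 49.8 MPa, n = 0.422
  candidate P: E = 68.74, α = 1.67, σ_y = 663.0 → σ = 20.4 MPa, n = 32.4
Smallest n: candidate Q with n = 0.422.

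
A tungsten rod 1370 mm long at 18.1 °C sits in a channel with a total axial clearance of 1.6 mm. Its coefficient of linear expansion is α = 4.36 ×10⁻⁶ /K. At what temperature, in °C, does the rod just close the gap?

α·L₀·ΔT = 1.6 mm ⇒ ΔT = 1.6 / (4.36×10⁻⁶ × 1370.0) = 267.9 K.
T = 18.1 + 267.9 = 286.0 °C.

286 °C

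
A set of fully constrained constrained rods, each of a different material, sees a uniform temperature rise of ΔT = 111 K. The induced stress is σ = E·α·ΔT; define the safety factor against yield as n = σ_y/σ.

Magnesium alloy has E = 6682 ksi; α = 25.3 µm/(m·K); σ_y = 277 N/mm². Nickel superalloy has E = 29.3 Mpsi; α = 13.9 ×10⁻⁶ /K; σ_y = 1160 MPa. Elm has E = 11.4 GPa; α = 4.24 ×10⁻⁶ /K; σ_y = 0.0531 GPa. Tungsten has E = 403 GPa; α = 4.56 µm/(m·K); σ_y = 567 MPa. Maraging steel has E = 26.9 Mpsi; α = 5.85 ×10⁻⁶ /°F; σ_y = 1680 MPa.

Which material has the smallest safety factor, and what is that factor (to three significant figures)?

In consistent units (E in GPa, α in ×10⁻⁶/K, σ_y in MPa):
  magnesium alloy: E = 46.07, α = 25.3, σ_y = 277.0 → σ = 129 MPa, n = 2.14
  nickel superalloy: E = 202.0, α = 13.9, σ_y = 1160 → σ = 312 MPa, n = 3.72
  elm: E = 11.40, α = 4.24, σ_y = 53.10 → σ = 5.37 MPa, n = 9.90
  tungsten: E = 403.0, α = 4.56, σ_y = 567.0 → σ = 204 MPa, n = 2.78
  maraging steel: E = 185.5, α = 10.5, σ_y = 1680 → σ = 217 MPa, n = 7.75
Magnesium alloy has the lowest safety factor, n = 2.14.

magnesium alloy, n = 2.14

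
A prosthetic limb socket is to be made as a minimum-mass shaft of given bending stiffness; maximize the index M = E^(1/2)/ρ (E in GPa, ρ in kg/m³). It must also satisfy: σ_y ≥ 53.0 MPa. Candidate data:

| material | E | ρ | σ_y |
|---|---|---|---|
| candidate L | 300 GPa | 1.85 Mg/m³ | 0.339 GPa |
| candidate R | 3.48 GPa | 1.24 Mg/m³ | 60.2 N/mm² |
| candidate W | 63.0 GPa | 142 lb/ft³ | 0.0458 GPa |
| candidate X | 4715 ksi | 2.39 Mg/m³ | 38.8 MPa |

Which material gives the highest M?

candidate L

Screen on constraints: σ_y ≥ 53.0 MPa. Survivors: candidate L, candidate R.
Convert each candidate to consistent units, then evaluate M:
  candidate L: E = 300.0 GPa, ρ = 1850 kg/m³
  candidate R: E = 3.480 GPa, ρ = 1240 kg/m³
  candidate L: M = 9.36×10⁻³
  candidate R: M = 1.50×10⁻³
Candidate L has the largest M.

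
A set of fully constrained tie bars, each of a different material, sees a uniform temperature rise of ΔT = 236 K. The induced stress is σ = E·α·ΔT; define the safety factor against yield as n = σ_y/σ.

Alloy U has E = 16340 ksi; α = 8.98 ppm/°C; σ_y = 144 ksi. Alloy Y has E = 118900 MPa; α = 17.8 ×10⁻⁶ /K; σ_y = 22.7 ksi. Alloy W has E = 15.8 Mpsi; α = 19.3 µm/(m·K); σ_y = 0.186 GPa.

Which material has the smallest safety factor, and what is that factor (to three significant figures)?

With everything in SI (GPa, ×10⁻⁶/K, MPa):
  alloy U: E = 112.7, α = 8.98, σ_y = 992.8 → σ = 239 MPa, n = 4.16
  alloy Y: E = 118.9, α = 17.8, σ_y = 156.5 → σ = 499 MPa, n = 0.313
  alloy W: E = 108.9, α = 19.3, σ_y = 186.0 → σ = 496 MPa, n = 0.375
Smallest n: alloy Y with n = 0.313.

alloy Y, n = 0.313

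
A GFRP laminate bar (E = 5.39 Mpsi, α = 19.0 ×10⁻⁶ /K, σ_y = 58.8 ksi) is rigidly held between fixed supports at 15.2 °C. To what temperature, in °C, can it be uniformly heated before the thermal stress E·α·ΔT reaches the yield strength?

589 °C

E = 5.39 Mpsi = 37.16 GPa.
σ_y = 58.8 ksi = 405.4 MPa.
E·α·ΔT = 405.4 MPa ⇒ ΔT = 405.4 / (37.16×10³ × 19.0×10⁻⁶) = 574.2 K.
T = 15.2 + 574.2 = 589.4 °C.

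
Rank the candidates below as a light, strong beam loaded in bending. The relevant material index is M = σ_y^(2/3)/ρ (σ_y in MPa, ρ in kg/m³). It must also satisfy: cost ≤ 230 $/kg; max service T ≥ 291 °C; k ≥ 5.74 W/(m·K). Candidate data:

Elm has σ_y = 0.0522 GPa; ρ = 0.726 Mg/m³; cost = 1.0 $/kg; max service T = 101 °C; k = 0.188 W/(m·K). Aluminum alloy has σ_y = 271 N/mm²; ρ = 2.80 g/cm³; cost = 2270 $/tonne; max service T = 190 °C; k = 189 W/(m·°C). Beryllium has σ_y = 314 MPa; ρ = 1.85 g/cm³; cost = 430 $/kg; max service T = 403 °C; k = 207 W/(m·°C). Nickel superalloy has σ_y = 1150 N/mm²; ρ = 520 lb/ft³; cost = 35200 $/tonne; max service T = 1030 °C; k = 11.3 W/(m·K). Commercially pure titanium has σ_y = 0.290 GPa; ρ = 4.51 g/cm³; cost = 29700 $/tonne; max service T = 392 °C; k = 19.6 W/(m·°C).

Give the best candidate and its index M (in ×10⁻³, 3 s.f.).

Screen on constraints: cost ≤ 230 $/kg; max service T ≥ 291 °C; k ≥ 5.74 W/(m·K). Survivors: nickel superalloy, commercially pure titanium.
Putting every candidate on a common basis:
  nickel superalloy: σ_y = 1150 MPa, ρ = 8330 kg/m³
  commercially pure titanium: σ_y = 290.0 MPa, ρ = 4510 kg/m³
  nickel superalloy: M = 13.2×10⁻³
  commercially pure titanium: M = 9.71×10⁻³
Nickel superalloy has the largest M.

nickel superalloy, M = 13.2×10⁻³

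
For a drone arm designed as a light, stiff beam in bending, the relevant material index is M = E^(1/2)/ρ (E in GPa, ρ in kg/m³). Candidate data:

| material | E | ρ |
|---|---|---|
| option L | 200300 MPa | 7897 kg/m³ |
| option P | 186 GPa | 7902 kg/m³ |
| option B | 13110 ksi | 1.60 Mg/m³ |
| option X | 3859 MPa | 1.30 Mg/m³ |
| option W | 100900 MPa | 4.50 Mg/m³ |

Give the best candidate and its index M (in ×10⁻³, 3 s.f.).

In SI units:
  option L: E = 200.3 GPa, ρ = 7897 kg/m³
  option P: E = 186.0 GPa, ρ = 7902 kg/m³
  option B: E = 90.39 GPa, ρ = 1600 kg/m³
  option X: E = 3.859 GPa, ρ = 1300 kg/m³
  option W: E = 100.9 GPa, ρ = 4500 kg/m³
  option B: M = 5.94×10⁻³
  option W: M = 2.23×10⁻³
  option L: M = 1.79×10⁻³
  option P: M = 1.73×10⁻³
  option X: M = 1.51×10⁻³
The maximum is for option B.

option B, M = 5.94×10⁻³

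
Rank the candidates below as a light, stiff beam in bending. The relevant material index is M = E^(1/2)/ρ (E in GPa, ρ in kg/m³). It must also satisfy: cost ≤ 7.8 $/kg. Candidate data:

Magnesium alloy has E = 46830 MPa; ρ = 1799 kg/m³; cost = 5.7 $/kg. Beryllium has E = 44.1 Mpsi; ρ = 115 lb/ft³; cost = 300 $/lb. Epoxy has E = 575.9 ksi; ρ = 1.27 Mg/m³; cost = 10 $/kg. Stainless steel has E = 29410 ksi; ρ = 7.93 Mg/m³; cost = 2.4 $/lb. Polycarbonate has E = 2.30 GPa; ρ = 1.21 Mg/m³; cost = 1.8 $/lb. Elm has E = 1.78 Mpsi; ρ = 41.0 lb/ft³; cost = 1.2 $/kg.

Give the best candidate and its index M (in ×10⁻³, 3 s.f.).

Screen on constraints: cost ≤ 7.8 $/kg. Survivors: magnesium alloy, stainless steel, polycarbonate, elm.
In SI units:
  magnesium alloy: E = 46.83 GPa, ρ = 1799 kg/m³
  stainless steel: E = 202.8 GPa, ρ = 7930 kg/m³
  polycarbonate: E = 2.300 GPa, ρ = 1210 kg/m³
  elm: E = 12.27 GPa, ρ = 656.8 kg/m³
  elm: M = 5.33×10⁻³
  magnesium alloy: M = 3.80×10⁻³
  stainless steel: M = 1.80×10⁻³
  polycarbonate: M = 1.25×10⁻³
Elm ranks first.

elm, M = 5.33×10⁻³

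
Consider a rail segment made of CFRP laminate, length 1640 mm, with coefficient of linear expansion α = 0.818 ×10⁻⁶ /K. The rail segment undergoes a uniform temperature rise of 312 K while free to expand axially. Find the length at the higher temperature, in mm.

1640.4 mm

ΔL = α·L₀·ΔT = 0.818×10⁻⁶ × 1640 mm × 312.0 K = 0.419 mm.
L = L₀ + ΔL = 1640 + 0.419 = 1640.4 mm.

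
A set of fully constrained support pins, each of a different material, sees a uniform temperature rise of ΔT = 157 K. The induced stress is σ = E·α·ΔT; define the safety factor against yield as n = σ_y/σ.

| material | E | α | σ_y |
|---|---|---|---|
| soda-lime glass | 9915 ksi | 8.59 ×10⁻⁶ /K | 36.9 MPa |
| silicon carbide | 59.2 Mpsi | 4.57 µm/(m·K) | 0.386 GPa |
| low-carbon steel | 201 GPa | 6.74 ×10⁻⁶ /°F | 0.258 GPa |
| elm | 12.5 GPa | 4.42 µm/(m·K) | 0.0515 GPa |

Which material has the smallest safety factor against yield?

Per material, after unit conversion:
  soda-lime glass: E = 68.36, α = 8.59, σ_y = 36.90 → σ = 92.2 MPa, n = 0.400
  silicon carbide: E = 408.2, α = 4.57, σ_y = 386.0 → σ = 293 MPa, n = 1.32
  low-carbon steel: E = 201.0, α = 12.1, σ_y = 258.0 → σ = 383 MPa, n = 0.674
  elm: E = 12.50, α = 4.42, σ_y = 51.50 → σ = 8.67 MPa, n = 5.94
The minimum is soda-lime glass at n = 0.400.

soda-lime glass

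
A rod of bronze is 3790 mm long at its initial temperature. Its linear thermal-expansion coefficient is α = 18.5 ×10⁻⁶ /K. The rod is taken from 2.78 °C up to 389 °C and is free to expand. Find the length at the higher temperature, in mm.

ΔT = 389 − 2.78 = 386.2 K.
ΔL = α·L₀·ΔT = 18.5×10⁻⁶ × 3790 mm × 386.2 K = 27.1 mm.
L = L₀ + ΔL = 3790 + 27.1 = 3817.1 mm.

3817.1 mm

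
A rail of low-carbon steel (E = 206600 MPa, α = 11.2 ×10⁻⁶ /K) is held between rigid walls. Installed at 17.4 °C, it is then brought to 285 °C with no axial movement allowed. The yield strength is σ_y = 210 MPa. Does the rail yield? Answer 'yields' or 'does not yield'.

E = 206600 MPa = 206.6 GPa.
ΔT = 267.6 K. Constrained thermal stress σ = E·α·ΔT = 206.6×10³ MPa × 11.2×10⁻⁶ × 267.6 = 619 MPa (compressive).
Compare to σ_y = 210 MPa: σ ≥ σ_y, so it yields.

yields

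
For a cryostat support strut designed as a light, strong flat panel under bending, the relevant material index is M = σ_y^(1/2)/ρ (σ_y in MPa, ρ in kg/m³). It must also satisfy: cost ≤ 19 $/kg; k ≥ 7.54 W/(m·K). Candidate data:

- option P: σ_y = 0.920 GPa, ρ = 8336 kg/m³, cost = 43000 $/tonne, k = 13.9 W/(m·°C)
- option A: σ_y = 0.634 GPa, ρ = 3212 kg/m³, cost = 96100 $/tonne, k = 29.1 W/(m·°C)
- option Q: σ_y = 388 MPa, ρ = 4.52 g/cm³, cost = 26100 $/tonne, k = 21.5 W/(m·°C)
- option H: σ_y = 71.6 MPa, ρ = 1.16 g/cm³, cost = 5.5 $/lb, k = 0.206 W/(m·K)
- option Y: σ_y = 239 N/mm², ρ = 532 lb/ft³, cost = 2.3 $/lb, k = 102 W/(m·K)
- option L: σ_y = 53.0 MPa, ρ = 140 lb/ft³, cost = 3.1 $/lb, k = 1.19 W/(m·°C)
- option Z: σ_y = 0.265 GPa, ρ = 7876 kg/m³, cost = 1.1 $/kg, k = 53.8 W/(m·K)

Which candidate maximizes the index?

Screen on constraints: cost ≤ 19 $/kg; k ≥ 7.54 W/(m·K). Survivors: option Y, option Z.
Normalizing units and computing the index:
  option Y: σ_y = 239.0 MPa, ρ = 8522 kg/m³
  option Z: σ_y = 265.0 MPa, ρ = 7876 kg/m³
  option Z: M = 2.07×10⁻³
  option Y: M = 1.81×10⁻³
Option Z has the largest M.

option Z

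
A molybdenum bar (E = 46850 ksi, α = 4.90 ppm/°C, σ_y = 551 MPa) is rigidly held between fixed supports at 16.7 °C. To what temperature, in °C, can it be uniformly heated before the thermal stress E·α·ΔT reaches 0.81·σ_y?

299 °C

E = 46850 ksi = 323.0 GPa.
E·α·ΔT = 446.3 MPa ⇒ ΔT = 446.3 / (323.0×10³ × 4.90×10⁻⁶) = 282.0 K.
T = 16.7 + 282.0 = 298.7 °C.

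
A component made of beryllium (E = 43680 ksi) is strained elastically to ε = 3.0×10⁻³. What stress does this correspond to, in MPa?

903 MPa

E = 43680 ksi = 301.2 GPa.
σ = E·ε = 301200 MPa × 3.0×10⁻³ = 903 MPa.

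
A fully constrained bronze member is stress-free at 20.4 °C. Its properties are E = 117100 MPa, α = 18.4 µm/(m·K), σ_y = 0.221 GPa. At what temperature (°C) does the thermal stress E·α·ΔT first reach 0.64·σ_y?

86.0 °C

E = 117100 MPa = 117.1 GPa.
σ_y = 0.221 GPa = 221.0 MPa.
E·α·ΔT = 141.4 MPa ⇒ ΔT = 141.4 / (117.1×10³ × 18.4×10⁻⁶) = 65.64 K.
T = 20.4 + 65.64 = 86.04 °C.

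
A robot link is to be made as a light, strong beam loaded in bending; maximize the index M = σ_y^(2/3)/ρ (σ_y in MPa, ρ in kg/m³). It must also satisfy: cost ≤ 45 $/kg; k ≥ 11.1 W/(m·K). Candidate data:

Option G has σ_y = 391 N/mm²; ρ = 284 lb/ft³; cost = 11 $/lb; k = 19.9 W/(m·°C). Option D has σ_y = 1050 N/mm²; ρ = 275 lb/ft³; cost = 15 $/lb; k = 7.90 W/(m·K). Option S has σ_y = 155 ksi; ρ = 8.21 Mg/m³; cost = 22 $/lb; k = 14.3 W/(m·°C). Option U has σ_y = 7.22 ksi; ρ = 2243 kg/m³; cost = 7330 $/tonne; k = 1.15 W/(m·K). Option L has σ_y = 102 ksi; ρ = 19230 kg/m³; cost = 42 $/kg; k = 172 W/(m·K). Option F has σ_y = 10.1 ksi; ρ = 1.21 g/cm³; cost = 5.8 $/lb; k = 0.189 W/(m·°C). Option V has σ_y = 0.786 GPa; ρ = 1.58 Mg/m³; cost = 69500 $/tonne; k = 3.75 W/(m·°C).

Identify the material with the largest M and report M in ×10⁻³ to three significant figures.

option G, M = 11.8×10⁻³

Screen on constraints: cost ≤ 45 $/kg; k ≥ 11.1 W/(m·K). Survivors: option G, option L.
Normalizing units and computing the index:
  option G: σ_y = 391.0 MPa, ρ = 4549 kg/m³
  option L: σ_y = 703.3 MPa, ρ = 19230 kg/m³
  option G: M = 11.8×10⁻³
  option L: M = 4.11×10⁻³
The maximum is for option G.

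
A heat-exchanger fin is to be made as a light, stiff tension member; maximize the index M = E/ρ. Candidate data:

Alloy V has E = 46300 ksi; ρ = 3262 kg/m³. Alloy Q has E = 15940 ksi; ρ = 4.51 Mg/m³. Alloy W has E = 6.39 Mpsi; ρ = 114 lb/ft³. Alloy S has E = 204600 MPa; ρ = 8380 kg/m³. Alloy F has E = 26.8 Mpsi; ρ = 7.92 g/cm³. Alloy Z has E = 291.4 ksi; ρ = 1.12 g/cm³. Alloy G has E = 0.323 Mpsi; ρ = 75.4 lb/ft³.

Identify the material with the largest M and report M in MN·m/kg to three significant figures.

alloy V, M = 97.9 MN·m/kg

After converting to SI:
  alloy V: E = 319.2 GPa, ρ = 3262 kg/m³
  alloy Q: E = 109.9 GPa, ρ = 4510 kg/m³
  alloy W: E = 44.06 GPa, ρ = 1826 kg/m³
  alloy S: E = 204.6 GPa, ρ = 8380 kg/m³
  alloy F: E = 184.8 GPa, ρ = 7920 kg/m³
  alloy Z: E = 2.009 GPa, ρ = 1120 kg/m³
  alloy G: E = 2.227 GPa, ρ = 1208 kg/m³
  alloy V: M = 97.9 MN·m/kg
  alloy S: M = 24.4 MN·m/kg
  alloy Q: M = 24.4 MN·m/kg
  alloy W: M = 24.1 MN·m/kg
  alloy F: M = 23.3 MN·m/kg
  alloy G: M = 1.84 MN·m/kg
  alloy Z: M = 1.79 MN·m/kg
Alloy V ranks first.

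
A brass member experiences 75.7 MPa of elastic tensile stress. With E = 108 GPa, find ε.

ε = σ/E = 75.7 / 108000 = 7.01×10⁻⁴.

7.01×10⁻⁴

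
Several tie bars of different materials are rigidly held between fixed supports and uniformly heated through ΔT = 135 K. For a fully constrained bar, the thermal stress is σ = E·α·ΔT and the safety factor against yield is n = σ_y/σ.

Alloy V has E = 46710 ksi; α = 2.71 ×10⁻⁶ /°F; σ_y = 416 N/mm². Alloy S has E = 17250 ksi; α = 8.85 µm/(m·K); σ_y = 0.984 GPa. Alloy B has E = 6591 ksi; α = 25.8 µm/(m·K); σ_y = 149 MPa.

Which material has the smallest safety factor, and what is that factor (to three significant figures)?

With everything in SI (GPa, ×10⁻⁶/K, MPa):
  alloy V: E = 322.1, α = 4.88, σ_y = 416.0 → σ = 212 MPa, n = 1.96
  alloy S: E = 118.9, α = 8.85, σ_y = 984.0 → σ = 142 MPa, n = 6.92
  alloy B: E = 45.44, α = 25.8, σ_y = 149.0 → σ = 158 MPa, n = 0.941
Smallest n: alloy B with n = 0.941.

alloy B, n = 0.941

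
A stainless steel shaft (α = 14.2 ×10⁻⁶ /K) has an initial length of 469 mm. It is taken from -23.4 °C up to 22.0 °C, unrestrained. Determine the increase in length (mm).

ΔT = 22.0 − (-23.4) = 45.40 K.
ΔL = α·L₀·ΔT = 14.2×10⁻⁶ × 469 mm × 45.40 K = 0.302 mm.

0.302 mm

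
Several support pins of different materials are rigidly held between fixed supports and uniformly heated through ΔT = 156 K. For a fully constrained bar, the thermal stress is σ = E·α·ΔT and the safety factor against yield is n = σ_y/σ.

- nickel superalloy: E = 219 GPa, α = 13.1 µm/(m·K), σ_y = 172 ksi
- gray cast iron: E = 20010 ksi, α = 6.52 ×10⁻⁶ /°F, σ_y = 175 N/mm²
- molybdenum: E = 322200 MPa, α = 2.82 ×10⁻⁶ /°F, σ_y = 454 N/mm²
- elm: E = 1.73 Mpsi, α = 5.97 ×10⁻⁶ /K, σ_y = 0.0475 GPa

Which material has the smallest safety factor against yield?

Converting E to GPa, α to ×10⁻⁶/K, σ_y to MPa, then σ and n for each:
  nickel superalloy: E = 219.0, α = 13.1, σ_y = 1186 → σ = 448 MPa, n = 2.65
  gray cast iron: E = 138.0, α = 11.7, σ_y = 175.0 → σ = 253 MPa, n = 0.693
  molybdenum: E = 322.2, α = 5.08, σ_y = 454.0 → σ = 255 MPa, n = 1.78
  elm: E = 11.93, α = 5.97, σ_y = 47.50 → σ = 11.1 MPa, n = 4.28
Smallest n: gray cast iron with n = 0.693.

gray cast iron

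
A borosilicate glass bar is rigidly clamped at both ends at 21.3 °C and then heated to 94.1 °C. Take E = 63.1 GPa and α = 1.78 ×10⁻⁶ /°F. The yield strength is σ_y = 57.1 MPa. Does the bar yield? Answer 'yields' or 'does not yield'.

α = 1.78×10⁻⁶/°F × 9/5 = 3.20×10⁻⁶/K.
ΔT = 72.80 K. Constrained thermal stress σ = E·α·ΔT = 63.10×10³ MPa × 3.20×10⁻⁶ × 72.80 = 14.7 MPa (compressive).
Compare to σ_y = 57.1 MPa: σ < σ_y, so it does not yield.

does not yield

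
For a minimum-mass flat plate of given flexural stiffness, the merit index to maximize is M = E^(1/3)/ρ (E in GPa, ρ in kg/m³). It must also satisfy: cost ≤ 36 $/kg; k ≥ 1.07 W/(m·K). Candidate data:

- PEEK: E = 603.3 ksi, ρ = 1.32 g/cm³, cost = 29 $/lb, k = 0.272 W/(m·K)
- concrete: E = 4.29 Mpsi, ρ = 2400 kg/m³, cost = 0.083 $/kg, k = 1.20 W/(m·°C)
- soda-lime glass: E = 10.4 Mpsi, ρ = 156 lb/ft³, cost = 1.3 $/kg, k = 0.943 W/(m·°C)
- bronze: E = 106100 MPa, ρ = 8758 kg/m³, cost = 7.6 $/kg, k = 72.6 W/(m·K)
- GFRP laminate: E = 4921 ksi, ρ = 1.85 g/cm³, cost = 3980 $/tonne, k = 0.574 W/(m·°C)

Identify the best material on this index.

Screen on constraints: cost ≤ 36 $/kg; k ≥ 1.07 W/(m·K). Survivors: concrete, bronze.
Convert each candidate to consistent units, then evaluate M:
  concrete: E = 29.58 GPa, ρ = 2400 kg/m³
  bronze: E = 106.1 GPa, ρ = 8758 kg/m³
  concrete: M = 1.29×10⁻³
  bronze: M = 0.541×10⁻³
Concrete has the largest M.

concrete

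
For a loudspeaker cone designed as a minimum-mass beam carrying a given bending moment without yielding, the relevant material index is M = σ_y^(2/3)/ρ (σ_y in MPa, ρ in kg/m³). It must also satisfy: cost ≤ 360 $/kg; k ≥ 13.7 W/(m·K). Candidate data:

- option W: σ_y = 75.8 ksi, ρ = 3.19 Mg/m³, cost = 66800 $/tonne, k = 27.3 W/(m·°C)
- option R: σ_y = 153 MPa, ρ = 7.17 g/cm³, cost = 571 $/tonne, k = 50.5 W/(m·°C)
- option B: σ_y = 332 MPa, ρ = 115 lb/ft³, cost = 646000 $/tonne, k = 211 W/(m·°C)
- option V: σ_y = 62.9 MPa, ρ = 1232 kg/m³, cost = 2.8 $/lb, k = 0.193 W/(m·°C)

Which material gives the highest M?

option W

Screen on constraints: cost ≤ 360 $/kg; k ≥ 13.7 W/(m·K). Survivors: option W, option R.
Convert each candidate to consistent units, then evaluate M:
  option W: σ_y = 522.6 MPa, ρ = 3190 kg/m³
  option R: σ_y = 153.0 MPa, ρ = 7170 kg/m³
  option W: M = 20.3×10⁻³
  option R: M = 3.99×10⁻³
Option W ranks first.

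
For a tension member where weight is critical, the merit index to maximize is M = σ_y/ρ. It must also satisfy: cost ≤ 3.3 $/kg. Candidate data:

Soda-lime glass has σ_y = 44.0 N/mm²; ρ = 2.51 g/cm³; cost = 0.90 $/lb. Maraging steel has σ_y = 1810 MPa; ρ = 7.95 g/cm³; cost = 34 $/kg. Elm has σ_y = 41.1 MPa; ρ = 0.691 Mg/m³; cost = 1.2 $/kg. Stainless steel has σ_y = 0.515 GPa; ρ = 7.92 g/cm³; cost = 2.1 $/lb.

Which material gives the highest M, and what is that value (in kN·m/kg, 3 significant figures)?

elm, M = 59.5 kN·m/kg

Screen on constraints: cost ≤ 3.3 $/kg. Survivors: soda-lime glass, elm.
Normalizing units and computing the index:
  soda-lime glass: σ_y = 44.00 MPa, ρ = 2510 kg/m³
  elm: σ_y = 41.10 MPa, ρ = 691.0 kg/m³
  elm: M = 59.5 kN·m/kg
  soda-lime glass: M = 17.5 kN·m/kg
The maximum is for elm.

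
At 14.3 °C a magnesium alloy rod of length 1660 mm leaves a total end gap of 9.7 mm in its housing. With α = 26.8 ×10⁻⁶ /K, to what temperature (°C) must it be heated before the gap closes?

α·L₀·ΔT = 9.7 mm ⇒ ΔT = 9.7 / (26.8×10⁻⁶ × 1660.0) = 218.0 K.
T = 14.3 + 218.0 = 232.3 °C.

232 °C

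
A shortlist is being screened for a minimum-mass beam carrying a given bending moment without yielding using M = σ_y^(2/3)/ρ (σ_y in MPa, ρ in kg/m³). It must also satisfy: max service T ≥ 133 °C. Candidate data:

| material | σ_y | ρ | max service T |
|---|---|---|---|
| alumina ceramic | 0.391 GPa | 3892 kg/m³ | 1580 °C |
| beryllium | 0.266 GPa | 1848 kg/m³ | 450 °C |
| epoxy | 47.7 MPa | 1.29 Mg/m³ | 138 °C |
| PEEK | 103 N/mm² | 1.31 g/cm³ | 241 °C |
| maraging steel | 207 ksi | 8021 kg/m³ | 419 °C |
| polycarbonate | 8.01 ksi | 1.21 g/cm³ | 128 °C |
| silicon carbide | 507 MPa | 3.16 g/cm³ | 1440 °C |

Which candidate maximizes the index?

Screen on constraints: max service T ≥ 133 °C. Survivors: alumina ceramic, beryllium, epoxy, PEEK, maraging steel, silicon carbide.
In SI units:
  alumina ceramic: σ_y = 391.0 MPa, ρ = 3892 kg/m³
  beryllium: σ_y = 266.0 MPa, ρ = 1848 kg/m³
  epoxy: σ_y = 47.70 MPa, ρ = 1290 kg/m³
  PEEK: σ_y = 103.0 MPa, ρ = 1310 kg/m³
  maraging steel: σ_y = 1427 MPa, ρ = 8021 kg/m³
  silicon carbide: σ_y = 507.0 MPa, ρ = 3160 kg/m³
  beryllium: M = 22.4×10⁻³
  silicon carbide: M = 20.1×10⁻³
  PEEK: M = 16.8×10⁻³
  maraging steel: M = 15.8×10⁻³
  alumina ceramic: M = 13.7×10⁻³
  epoxy: M = 10.2×10⁻³
Highest index: beryllium.

beryllium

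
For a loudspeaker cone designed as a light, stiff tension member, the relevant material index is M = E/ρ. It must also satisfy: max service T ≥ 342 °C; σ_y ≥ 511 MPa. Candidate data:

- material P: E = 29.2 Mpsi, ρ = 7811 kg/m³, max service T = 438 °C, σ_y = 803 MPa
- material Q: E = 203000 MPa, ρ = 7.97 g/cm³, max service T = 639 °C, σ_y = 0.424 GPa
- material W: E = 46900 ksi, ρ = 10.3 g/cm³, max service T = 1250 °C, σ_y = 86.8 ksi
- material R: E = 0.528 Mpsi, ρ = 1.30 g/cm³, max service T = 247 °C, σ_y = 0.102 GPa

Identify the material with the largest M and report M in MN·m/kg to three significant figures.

Screen on constraints: max service T ≥ 342 °C; σ_y ≥ 511 MPa. Survivors: material P, material W.
Normalizing units and computing the index:
  material P: E = 201.3 GPa, ρ = 7811 kg/m³
  material W: E = 323.4 GPa, ρ = 10300 kg/m³
  material W: M = 31.4 MN·m/kg
  material P: M = 25.8 MN·m/kg
The maximum is for material W.

material W, M = 31.4 MN·m/kg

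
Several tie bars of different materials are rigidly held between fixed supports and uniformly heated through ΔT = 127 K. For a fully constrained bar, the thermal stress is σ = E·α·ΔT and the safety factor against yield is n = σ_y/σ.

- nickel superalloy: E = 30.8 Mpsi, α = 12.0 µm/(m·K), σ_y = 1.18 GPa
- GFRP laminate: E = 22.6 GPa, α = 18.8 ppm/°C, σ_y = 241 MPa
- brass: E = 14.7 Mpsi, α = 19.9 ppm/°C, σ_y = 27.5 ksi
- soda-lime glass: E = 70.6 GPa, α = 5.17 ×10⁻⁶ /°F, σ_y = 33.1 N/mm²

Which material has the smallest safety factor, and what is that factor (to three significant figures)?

soda-lime glass, n = 0.397

Per material, after unit conversion:
  nickel superalloy: E = 212.4, α = 12.0, σ_y = 1180 → σ = 324 MPa, n = 3.65
  GFRP laminate: E = 22.60, α = 18.8, σ_y = 241.0 → σ = 54.0 MPa, n = 4.47
  brass: E = 101.4, α = 19.9, σ_y = 189.6 → σ = 256 MPa, n = 0.740
  soda-lime glass: E = 70.60, α = 9.31, σ_y = 33.10 → σ = 83.4 MPa, n = 0.397
Soda-lime glass has the lowest safety factor, n = 0.397.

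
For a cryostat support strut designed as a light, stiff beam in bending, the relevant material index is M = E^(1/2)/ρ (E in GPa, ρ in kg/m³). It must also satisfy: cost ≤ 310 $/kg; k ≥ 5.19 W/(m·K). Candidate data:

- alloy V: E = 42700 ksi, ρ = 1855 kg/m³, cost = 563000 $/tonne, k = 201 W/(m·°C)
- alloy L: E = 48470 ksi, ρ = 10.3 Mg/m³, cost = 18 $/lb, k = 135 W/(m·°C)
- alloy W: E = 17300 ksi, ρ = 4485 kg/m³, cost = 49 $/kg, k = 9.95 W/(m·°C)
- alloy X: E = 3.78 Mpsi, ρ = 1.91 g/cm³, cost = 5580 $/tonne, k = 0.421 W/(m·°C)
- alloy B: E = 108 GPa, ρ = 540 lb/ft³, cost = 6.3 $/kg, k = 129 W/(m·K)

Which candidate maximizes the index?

Screen on constraints: cost ≤ 310 $/kg; k ≥ 5.19 W/(m·K). Survivors: alloy L, alloy W, alloy B.
Normalizing units and computing the index:
  alloy L: E = 334.2 GPa, ρ = 10300 kg/m³
  alloy W: E = 119.3 GPa, ρ = 4485 kg/m³
  alloy B: E = 108.0 GPa, ρ = 8650 kg/m³
  alloy W: M = 2.44×10⁻³
  alloy L: M = 1.77×10⁻³
  alloy B: M = 1.20×10⁻³
Highest index: alloy W.

alloy W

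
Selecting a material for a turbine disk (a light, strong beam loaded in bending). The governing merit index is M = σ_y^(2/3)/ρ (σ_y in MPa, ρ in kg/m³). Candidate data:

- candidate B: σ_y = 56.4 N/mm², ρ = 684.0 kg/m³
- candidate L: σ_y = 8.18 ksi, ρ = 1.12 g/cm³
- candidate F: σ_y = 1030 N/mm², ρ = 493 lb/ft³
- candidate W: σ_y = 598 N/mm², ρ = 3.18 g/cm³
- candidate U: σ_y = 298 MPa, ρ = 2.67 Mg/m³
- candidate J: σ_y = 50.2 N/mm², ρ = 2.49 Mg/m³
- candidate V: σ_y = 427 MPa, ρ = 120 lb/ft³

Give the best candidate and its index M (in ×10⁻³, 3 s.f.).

Putting every candidate on a common basis:
  candidate B: σ_y = 56.40 MPa, ρ = 684.0 kg/m³
  candidate L: σ_y = 56.40 MPa, ρ = 1120 kg/m³
  candidate F: σ_y = 1030 MPa, ρ = 7897 kg/m³
  candidate W: σ_y = 598.0 MPa, ρ = 3180 kg/m³
  candidate U: σ_y = 298.0 MPa, ρ = 2670 kg/m³
  candidate J: σ_y = 50.20 MPa, ρ = 2490 kg/m³
  candidate V: σ_y = 427.0 MPa, ρ = 1922 kg/m³
  candidate V: M = 29.5×10⁻³
  candidate W: M = 22.3×10⁻³
  candidate B: M = 21.5×10⁻³
  candidate U: M = 16.7×10⁻³
  candidate L: M = 13.1×10⁻³
  candidate F: M = 12.9×10⁻³
  candidate J: M = 5.47×10⁻³
Candidate V has the largest M.

candidate V, M = 29.5×10⁻³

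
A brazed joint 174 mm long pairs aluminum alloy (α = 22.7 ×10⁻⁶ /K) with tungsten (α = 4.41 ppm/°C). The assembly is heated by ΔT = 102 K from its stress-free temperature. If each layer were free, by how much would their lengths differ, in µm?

325 µm

Δα = |22.7 − 4.41|×10⁻⁶/K = 18.3×10⁻⁶/K.
ΔL_mismatch = Δα·L·ΔT = 18.3×10⁻⁶ × 174.0 mm × 102.0 K = 325 µm.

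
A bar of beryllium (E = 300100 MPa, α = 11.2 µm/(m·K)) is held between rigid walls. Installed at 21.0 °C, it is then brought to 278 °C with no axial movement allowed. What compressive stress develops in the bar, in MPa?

E = 300100 MPa = 300.1 GPa.
ΔT = 257.0 K. Constrained thermal stress σ = E·α·ΔT = 300.1×10³ MPa × 11.2×10⁻⁶ × 257.0 = 864 MPa (compressive).

864 MPa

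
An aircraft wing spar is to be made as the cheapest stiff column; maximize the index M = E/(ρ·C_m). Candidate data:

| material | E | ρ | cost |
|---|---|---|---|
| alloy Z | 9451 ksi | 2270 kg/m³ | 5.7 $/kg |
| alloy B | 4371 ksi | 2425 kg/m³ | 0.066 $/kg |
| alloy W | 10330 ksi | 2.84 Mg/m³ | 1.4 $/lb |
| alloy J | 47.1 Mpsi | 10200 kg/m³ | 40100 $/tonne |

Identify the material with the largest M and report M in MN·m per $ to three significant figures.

Normalizing units and computing the index:
  alloy Z: E = 65.16 GPa, ρ = 2270 kg/m³, cost = 5.700 $/kg
  alloy B: E = 30.14 GPa, ρ = 2425 kg/m³, cost = 0.06600 $/kg
  alloy W: E = 71.22 GPa, ρ = 2840 kg/m³, cost = 3.086 $/kg
  alloy J: E = 324.7 GPa, ρ = 10200 kg/m³, cost = 40.10 $/kg
  alloy B: M = 188 MN·m per $
  alloy W: M = 8.13 MN·m per $
  alloy Z: M = 5.04 MN·m per $
  alloy J: M = 0.794 MN·m per $
Alloy B ranks first.

alloy B, M = 188 MN·m per $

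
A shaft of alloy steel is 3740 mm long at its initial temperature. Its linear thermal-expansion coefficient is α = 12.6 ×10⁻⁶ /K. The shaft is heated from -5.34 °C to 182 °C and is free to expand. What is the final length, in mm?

ΔT = 182 − (-5.34) = 187.3 K.
ΔL = α·L₀·ΔT = 12.6×10⁻⁶ × 3740 mm × 187.3 K = 8.83 mm.
L = L₀ + ΔL = 3740 + 8.83 = 3748.8 mm.

3748.8 mm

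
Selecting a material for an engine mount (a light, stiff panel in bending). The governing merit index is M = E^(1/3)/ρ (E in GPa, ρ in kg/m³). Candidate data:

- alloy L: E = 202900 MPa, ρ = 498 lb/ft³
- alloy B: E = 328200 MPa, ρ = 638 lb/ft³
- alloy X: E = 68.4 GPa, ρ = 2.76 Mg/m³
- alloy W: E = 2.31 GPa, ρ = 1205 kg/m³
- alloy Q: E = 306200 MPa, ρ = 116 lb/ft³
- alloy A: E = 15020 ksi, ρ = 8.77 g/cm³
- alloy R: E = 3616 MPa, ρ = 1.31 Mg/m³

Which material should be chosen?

alloy Q

After converting to SI:
  alloy L: E = 202.9 GPa, ρ = 7977 kg/m³
  alloy B: E = 328.2 GPa, ρ = 10220 kg/m³
  alloy X: E = 68.40 GPa, ρ = 2760 kg/m³
  alloy W: E = 2.310 GPa, ρ = 1205 kg/m³
  alloy Q: E = 306.2 GPa, ρ = 1858 kg/m³
  alloy A: E = 103.6 GPa, ρ = 8770 kg/m³
  alloy R: E = 3.616 GPa, ρ = 1310 kg/m³
  alloy Q: M = 3.63×10⁻³
  alloy X: M = 1.48×10⁻³
  alloy R: M = 1.17×10⁻³
  alloy W: M = 1.10×10⁻³
  alloy L: M = 0.737×10⁻³
  alloy B: M = 0.675×10⁻³
  alloy A: M = 0.535×10⁻³
Highest index: alloy Q.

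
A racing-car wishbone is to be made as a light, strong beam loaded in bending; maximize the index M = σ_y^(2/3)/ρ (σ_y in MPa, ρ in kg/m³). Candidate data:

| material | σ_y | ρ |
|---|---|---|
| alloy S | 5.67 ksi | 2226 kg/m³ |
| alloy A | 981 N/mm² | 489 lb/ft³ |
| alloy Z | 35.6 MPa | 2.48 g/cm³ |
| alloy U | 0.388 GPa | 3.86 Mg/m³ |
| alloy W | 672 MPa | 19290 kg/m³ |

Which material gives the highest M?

Putting every candidate on a common basis:
  alloy S: σ_y = 39.09 MPa, ρ = 2226 kg/m³
  alloy A: σ_y = 981.0 MPa, ρ = 7833 kg/m³
  alloy Z: σ_y = 35.60 MPa, ρ = 2480 kg/m³
  alloy U: σ_y = 388.0 MPa, ρ = 3860 kg/m³
  alloy W: σ_y = 672.0 MPa, ρ = 19290 kg/m³
  alloy U: M = 13.8×10⁻³
  alloy A: M = 12.6×10⁻³
  alloy S: M = 5.17×10⁻³
  alloy Z: M = 4.36×10⁻³
  alloy W: M = 3.98×10⁻³
Alloy U has the largest M.

alloy U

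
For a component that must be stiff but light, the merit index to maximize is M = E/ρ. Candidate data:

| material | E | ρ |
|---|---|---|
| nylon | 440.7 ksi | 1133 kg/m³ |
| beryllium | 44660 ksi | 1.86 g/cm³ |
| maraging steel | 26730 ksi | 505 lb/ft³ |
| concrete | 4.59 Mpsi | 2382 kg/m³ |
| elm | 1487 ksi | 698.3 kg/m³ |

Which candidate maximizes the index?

In SI units:
  nylon: E = 3.039 GPa, ρ = 1133 kg/m³
  beryllium: E = 307.9 GPa, ρ = 1860 kg/m³
  maraging steel: E = 184.3 GPa, ρ = 8089 kg/m³
  concrete: E = 31.65 GPa, ρ = 2382 kg/m³
  elm: E = 10.25 GPa, ρ = 698.3 kg/m³
  beryllium: M = 166 MN·m/kg
  maraging steel: M = 22.8 MN·m/kg
  elm: M = 14.7 MN·m/kg
  concrete: M = 13.3 MN·m/kg
  nylon: M = 2.68 MN·m/kg
Highest index: beryllium.

beryllium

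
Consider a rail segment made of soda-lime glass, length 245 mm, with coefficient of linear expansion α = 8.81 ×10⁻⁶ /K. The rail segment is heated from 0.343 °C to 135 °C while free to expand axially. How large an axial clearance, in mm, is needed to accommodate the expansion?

ΔT = 135 − 0.343 = 134.7 K.
ΔL = α·L₀·ΔT = 8.81×10⁻⁶ × 245 mm × 134.7 K = 0.291 mm.

0.291 mm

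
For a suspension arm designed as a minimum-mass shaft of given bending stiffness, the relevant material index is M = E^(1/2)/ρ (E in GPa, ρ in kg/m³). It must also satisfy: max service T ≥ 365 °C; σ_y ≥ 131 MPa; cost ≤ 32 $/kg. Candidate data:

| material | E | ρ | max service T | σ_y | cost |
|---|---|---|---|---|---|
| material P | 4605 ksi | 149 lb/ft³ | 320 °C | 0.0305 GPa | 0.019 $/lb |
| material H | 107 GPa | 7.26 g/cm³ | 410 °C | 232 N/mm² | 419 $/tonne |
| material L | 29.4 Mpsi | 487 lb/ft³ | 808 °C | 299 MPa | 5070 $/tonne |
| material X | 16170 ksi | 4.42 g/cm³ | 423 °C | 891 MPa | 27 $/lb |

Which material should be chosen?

material L

Screen on constraints: max service T ≥ 365 °C; σ_y ≥ 131 MPa; cost ≤ 32 $/kg. Survivors: material H, material L.
In SI units:
  material H: E = 107.0 GPa, ρ = 7260 kg/m³
  material L: E = 202.7 GPa, ρ = 7801 kg/m³
  material L: M = 1.83×10⁻³
  material H: M = 1.42×10⁻³
Material L has the largest M.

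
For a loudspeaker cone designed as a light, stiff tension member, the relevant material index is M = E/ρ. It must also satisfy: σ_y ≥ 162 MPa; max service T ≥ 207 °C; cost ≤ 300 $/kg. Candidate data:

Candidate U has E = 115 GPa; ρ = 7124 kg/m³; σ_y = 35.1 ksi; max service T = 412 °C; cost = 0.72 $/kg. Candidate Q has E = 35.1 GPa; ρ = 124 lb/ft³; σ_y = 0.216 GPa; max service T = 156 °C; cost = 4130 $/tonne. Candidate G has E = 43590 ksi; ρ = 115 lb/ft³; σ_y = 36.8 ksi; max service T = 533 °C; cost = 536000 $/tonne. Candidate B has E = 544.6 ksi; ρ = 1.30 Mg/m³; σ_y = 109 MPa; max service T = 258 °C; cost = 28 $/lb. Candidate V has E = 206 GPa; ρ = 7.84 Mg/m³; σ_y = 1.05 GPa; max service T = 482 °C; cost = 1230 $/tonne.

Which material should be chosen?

candidate V

Screen on constraints: σ_y ≥ 162 MPa; max service T ≥ 207 °C; cost ≤ 300 $/kg. Survivors: candidate U, candidate V.
Putting every candidate on a common basis:
  candidate U: E = 115.0 GPa, ρ = 7124 kg/m³
  candidate V: E = 206.0 GPa, ρ = 7840 kg/m³
  candidate V: M = 26.3 MN·m/kg
  candidate U: M = 16.1 MN·m/kg
The maximum is for candidate V.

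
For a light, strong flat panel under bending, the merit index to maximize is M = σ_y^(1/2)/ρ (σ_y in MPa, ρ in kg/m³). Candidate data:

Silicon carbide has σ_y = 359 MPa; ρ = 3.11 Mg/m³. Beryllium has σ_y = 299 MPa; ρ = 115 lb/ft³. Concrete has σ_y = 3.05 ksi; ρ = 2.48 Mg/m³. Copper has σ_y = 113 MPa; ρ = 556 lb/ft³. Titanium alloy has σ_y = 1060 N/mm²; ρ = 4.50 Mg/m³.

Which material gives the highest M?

Normalizing units and computing the index:
  silicon carbide: σ_y = 359.0 MPa, ρ = 3110 kg/m³
  beryllium: σ_y = 299.0 MPa, ρ = 1842 kg/m³
  concrete: σ_y = 21.03 MPa, ρ = 2480 kg/m³
  copper: σ_y = 113.0 MPa, ρ = 8906 kg/m³
  titanium alloy: σ_y = 1060 MPa, ρ = 4500 kg/m³
  beryllium: M = 9.39×10⁻³
  titanium alloy: M = 7.24×10⁻³
  silicon carbide: M = 6.09×10⁻³
  concrete: M = 1.85×10⁻³
  copper: M = 1.19×10⁻³
Beryllium ranks first.

beryllium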